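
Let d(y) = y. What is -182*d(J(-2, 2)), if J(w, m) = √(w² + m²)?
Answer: -364*√2 ≈ -514.77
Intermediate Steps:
J(w, m) = √(m² + w²)
-182*d(J(-2, 2)) = -182*√(2² + (-2)²) = -182*√(4 + 4) = -364*√2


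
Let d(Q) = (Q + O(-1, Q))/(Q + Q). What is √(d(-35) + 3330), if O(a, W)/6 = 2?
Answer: √16318610/70 ≈ 57.709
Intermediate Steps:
O(a, W) = 12 (O(a, W) = 6*2 = 12)
d(Q) = (12 + Q)/(2*Q) (d(Q) = (Q + 12)/(Q + Q) = (12 + Q)/((2*Q)) = (12 + Q)*(1/(2*Q)) = (12 + Q)/(2*Q))
√(d(-35) + 3330) = √((½)*(12 - 35)/(-35) + 3330) = √((½)*(-1/35)*(-23) + 3330) = √(23/70 + 3330) = √(233123/70) = √16318610/70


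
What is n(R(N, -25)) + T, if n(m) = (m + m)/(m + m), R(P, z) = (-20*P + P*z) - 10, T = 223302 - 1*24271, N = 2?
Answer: 199032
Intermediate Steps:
T = 199031 (T = 223302 - 24271 = 199031)
R(P, z) = -10 - 20*P + P*z
n(m) = 1 (n(m) = (2*m)/((2*m)) = (2*m)*(1/(2*m)) = 1)
n(R(N, -25)) + T = 1 + 199031 = 199032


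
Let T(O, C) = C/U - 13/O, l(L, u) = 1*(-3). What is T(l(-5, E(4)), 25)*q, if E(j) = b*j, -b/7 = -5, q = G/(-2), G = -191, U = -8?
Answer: 5539/48 ≈ 115.40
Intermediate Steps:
q = 191/2 (q = -191/(-2) = -191*(-½) = 191/2 ≈ 95.500)
b = 35 (b = -7*(-5) = 35)
E(j) = 35*j
l(L, u) = -3
T(O, C) = -13/O - C/8 (T(O, C) = C/(-8) - 13/O = C*(-⅛) - 13/O = -C/8 - 13/O = -13/O - C/8)
T(l(-5, E(4)), 25)*q = (-13/(-3) - ⅛*25)*(191/2) = (-13*(-⅓) - 25/8)*(191/2) = (13/3 - 25/8)*(191/2) = (29/24)*(191/2) = 5539/48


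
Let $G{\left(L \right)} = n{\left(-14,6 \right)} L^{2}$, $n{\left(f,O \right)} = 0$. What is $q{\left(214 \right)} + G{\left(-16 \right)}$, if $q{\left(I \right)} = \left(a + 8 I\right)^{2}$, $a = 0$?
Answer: $2930944$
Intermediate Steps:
$q{\left(I \right)} = 64 I^{2}$ ($q{\left(I \right)} = \left(0 + 8 I\right)^{2} = \left(8 I\right)^{2} = 64 I^{2}$)
$G{\left(L \right)} = 0$ ($G{\left(L \right)} = 0 L^{2} = 0$)
$q{\left(214 \right)} + G{\left(-16 \right)} = 64 \cdot 214^{2} + 0 = 64 \cdot 45796 + 0 = 2930944 + 0 = 2930944$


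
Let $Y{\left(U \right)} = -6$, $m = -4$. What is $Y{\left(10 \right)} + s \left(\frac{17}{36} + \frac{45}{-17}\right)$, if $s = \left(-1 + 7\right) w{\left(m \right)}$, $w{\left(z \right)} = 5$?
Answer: $- \frac{7267}{102} \approx -71.245$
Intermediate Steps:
$s = 30$ ($s = \left(-1 + 7\right) 5 = 6 \cdot 5 = 30$)
$Y{\left(10 \right)} + s \left(\frac{17}{36} + \frac{45}{-17}\right) = -6 + 30 \left(\frac{17}{36} + \frac{45}{-17}\right) = -6 + 30 \left(17 \cdot \frac{1}{36} + 45 \left(- \frac{1}{17}\right)\right) = -6 + 30 \left(\frac{17}{36} - \frac{45}{17}\right) = -6 + 30 \left(- \frac{1331}{612}\right) = -6 - \frac{6655}{102} = - \frac{7267}{102}$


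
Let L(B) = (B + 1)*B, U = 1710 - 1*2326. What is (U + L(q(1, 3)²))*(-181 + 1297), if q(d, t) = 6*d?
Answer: 799056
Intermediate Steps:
U = -616 (U = 1710 - 2326 = -616)
L(B) = B*(1 + B) (L(B) = (1 + B)*B = B*(1 + B))
(U + L(q(1, 3)²))*(-181 + 1297) = (-616 + (6*1)²*(1 + (6*1)²))*(-181 + 1297) = (-616 + 6²*(1 + 6²))*1116 = (-616 + 36*(1 + 36))*1116 = (-616 + 36*37)*1116 = (-616 + 1332)*1116 = 716*1116 = 799056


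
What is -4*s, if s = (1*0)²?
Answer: 0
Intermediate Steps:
s = 0 (s = 0² = 0)
-4*s = -4*0 = 0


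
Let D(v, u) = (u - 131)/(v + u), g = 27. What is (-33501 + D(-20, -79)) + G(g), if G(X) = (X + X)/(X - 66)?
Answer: -14371613/429 ≈ -33500.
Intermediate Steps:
G(X) = 2*X/(-66 + X) (G(X) = (2*X)/(-66 + X) = 2*X/(-66 + X))
D(v, u) = (-131 + u)/(u + v)
(-33501 + D(-20, -79)) + G(g) = (-33501 + (-131 - 79)/(-79 - 20)) + 2*27/(-66 + 27) = (-33501 - 210/(-99)) + 2*27/(-39) = (-33501 - 1/99*(-210)) + 2*27*(-1/39) = (-33501 + 70/33) - 18/13 = -1105463/33 - 18/13 = -14371613/429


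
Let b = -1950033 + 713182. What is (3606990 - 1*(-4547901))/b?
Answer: -8154891/1236851 ≈ -6.5933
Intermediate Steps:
b = -1236851
(3606990 - 1*(-4547901))/b = (3606990 - 1*(-4547901))/(-1236851) = (3606990 + 4547901)*(-1/1236851) = 8154891*(-1/1236851) = -8154891/1236851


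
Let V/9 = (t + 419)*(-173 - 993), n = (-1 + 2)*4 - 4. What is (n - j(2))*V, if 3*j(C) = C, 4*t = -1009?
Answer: 1166583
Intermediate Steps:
t = -1009/4 (t = (¼)*(-1009) = -1009/4 ≈ -252.25)
j(C) = C/3
n = 0 (n = 1*4 - 4 = 4 - 4 = 0)
V = -3499749/2 (V = 9*((-1009/4 + 419)*(-173 - 993)) = 9*((667/4)*(-1166)) = 9*(-388861/2) = -3499749/2 ≈ -1.7499e+6)
(n - j(2))*V = (0 - 2/3)*(-3499749/2) = (0 - 1*⅔)*(-3499749/2) = (0 - ⅔)*(-3499749/2) = -⅔*(-3499749/2) = 1166583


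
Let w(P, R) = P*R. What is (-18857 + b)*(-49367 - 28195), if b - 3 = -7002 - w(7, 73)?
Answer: 2045077254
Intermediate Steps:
b = -7510 (b = 3 + (-7002 - 7*73) = 3 + (-7002 - 1*511) = 3 + (-7002 - 511) = 3 - 7513 = -7510)
(-18857 + b)*(-49367 - 28195) = (-18857 - 7510)*(-49367 - 28195) = -26367*(-77562) = 2045077254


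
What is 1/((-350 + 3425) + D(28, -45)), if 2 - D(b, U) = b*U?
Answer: 1/4337 ≈ 0.00023057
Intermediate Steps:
D(b, U) = 2 - U*b (D(b, U) = 2 - b*U = 2 - U*b)
1/((-350 + 3425) + D(28, -45)) = 1/((-350 + 3425) + (2 - 1*(-45)*28)) = 1/(3075 + (2 + 1260)) = 1/(3075 + 1262) = 1/4337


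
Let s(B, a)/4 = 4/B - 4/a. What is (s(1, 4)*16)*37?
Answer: 7104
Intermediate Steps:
s(B, a) = -16/a + 16/B (s(B, a) = 4*(4/B - 4/a) = 4*(-4/a + 4/B) = -16/a + 16/B)
(s(1, 4)*16)*37 = ((-16/4 + 16/1)*16)*37 = ((-16*1/4 + 16*1)*16)*37 = ((-4 + 16)*16)*37 = (12*16)*37 = 192*37 = 7104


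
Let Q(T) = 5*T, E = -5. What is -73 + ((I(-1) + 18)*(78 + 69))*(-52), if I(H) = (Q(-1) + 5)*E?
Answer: -137665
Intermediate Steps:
I(H) = 0 (I(H) = (5*(-1) + 5)*(-5) = (-5 + 5)*(-5) = 0*(-5) = 0)
-73 + ((I(-1) + 18)*(78 + 69))*(-52) = -73 + ((0 + 18)*(78 + 69))*(-52) = -73 + (18*147)*(-52) = -73 + 2646*(-52) = -73 - 137592 = -137665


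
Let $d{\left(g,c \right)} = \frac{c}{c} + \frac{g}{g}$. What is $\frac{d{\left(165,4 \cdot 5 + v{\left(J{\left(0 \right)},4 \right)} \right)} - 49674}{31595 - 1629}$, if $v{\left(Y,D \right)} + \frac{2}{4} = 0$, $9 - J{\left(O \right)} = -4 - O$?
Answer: $- \frac{24836}{14983} \approx -1.6576$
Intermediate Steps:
$J{\left(O \right)} = 13 + O$ ($J{\left(O \right)} = 9 - \left(-4 - O\right) = 9 + \left(4 + O\right) = 13 + O$)
$v{\left(Y,D \right)} = - \frac{1}{2}$ ($v{\left(Y,D \right)} = - \frac{1}{2} + 0 = - \frac{1}{2}$)
$d{\left(g,c \right)} = 2$ ($d{\left(g,c \right)} = 1 + 1 = 2$)
$\frac{d{\left(165,4 \cdot 5 + v{\left(J{\left(0 \right)},4 \right)} \right)} - 49674}{31595 - 1629} = \frac{2 - 49674}{31595 - 1629} = - \frac{49672}{29966} = \left(-49672\right) \frac{1}{29966} = - \frac{24836}{14983}$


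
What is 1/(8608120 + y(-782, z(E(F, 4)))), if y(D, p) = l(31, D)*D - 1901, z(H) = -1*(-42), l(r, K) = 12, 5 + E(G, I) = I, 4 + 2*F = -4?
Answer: 1/8596835 ≈ 1.1632e-7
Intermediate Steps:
F = -4 (F = -2 + (½)*(-4) = -2 - 2 = -4)
E(G, I) = -5 + I
z(H) = 42
y(D, p) = -1901 + 12*D (y(D, p) = 12*D - 1901 = -1901 + 12*D)
1/(8608120 + y(-782, z(E(F, 4)))) = 1/(8608120 + (-1901 + 12*(-782))) = 1/(8608120 + (-1901 - 9384)) = 1/(8608120 - 11285) = 1/8596835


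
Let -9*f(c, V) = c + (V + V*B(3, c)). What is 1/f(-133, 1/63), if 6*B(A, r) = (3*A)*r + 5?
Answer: 1701/25730 ≈ 0.066110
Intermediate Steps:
B(A, r) = ⅚ + A*r/2 (B(A, r) = ((3*A)*r + 5)/6 = (3*A*r + 5)/6 = (5 + 3*A*r)/6 = ⅚ + A*r/2)
f(c, V) = -V/9 - c/9 - V*(⅚ + 3*c/2)/9 (f(c, V) = -(c + (V + V*(⅚ + (½)*3*c)))/9 = -(c + (V + V*(⅚ + 3*c/2)))/9 = -(V + c + V*(⅚ + 3*c/2))/9 = -V/9 - c/9 - V*(⅚ + 3*c/2)/9)
1/f(-133, 1/63) = 1/(-11/54/63 - ⅑*(-133) - ⅙*(-133)/63) = 1/(-11/54*1/63 + 133/9 - ⅙*1/63*(-133)) = 1/(-11/3402 + 133/9 + 19/54) = 1/(25730/1701) = 1701/25730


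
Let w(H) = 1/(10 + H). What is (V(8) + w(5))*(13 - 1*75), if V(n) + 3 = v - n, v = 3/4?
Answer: 18941/30 ≈ 631.37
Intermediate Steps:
v = 3/4 (v = 3*(1/4) = 3/4 ≈ 0.75000)
V(n) = -9/4 - n (V(n) = -3 + (3/4 - n) = -9/4 - n)
(V(8) + w(5))*(13 - 1*75) = ((-9/4 - 1*8) + 1/(10 + 5))*(13 - 1*75) = ((-9/4 - 8) + 1/15)*(13 - 75) = (-41/4 + 1/15)*(-62) = -611/60*(-62) = 18941/30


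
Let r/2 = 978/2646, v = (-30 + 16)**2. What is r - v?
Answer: -86110/441 ≈ -195.26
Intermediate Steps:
v = 196 (v = (-14)**2 = 196)
r = 326/441 (r = 2*(978/2646) = 2*(978*(1/2646)) = 2*(163/441) = 326/441 ≈ 0.73923)
r - v = 326/441 - 1*196 = 326/441 - 196 = -86110/441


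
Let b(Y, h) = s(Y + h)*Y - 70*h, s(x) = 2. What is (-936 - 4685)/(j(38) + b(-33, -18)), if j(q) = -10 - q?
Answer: -5621/1146 ≈ -4.9049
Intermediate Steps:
b(Y, h) = -70*h + 2*Y (b(Y, h) = 2*Y - 70*h = -70*h + 2*Y)
(-936 - 4685)/(j(38) + b(-33, -18)) = (-936 - 4685)/((-10 - 1*38) + (-70*(-18) + 2*(-33))) = -5621/((-10 - 38) + (1260 - 66)) = -5621/(-48 + 1194) = -5621/1146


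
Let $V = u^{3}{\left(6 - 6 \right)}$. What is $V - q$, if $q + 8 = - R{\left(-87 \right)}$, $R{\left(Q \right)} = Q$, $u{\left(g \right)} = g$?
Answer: $-79$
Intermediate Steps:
$V = 0$ ($V = \left(6 - 6\right)^{3} = 0^{3} = 0$)
$q = 79$ ($q = -8 - -87 = -8 + 87 = 79$)
$V - q = 0 - 79 = -79$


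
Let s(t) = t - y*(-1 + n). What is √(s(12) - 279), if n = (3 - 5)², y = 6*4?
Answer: I*√339 ≈ 18.412*I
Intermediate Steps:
y = 24
n = 4 (n = (-2)² = 4)
s(t) = -72 + t (s(t) = t - 24*(-1 + 4) = t - 24*3 = t - 1*72 = t - 72 = -72 + t)
√(s(12) - 279) = √((-72 + 12) - 279) = √(-60 - 279) = √(-339) = I*√339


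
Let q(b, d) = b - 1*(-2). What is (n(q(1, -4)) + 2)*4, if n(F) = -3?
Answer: -4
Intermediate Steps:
q(b, d) = 2 + b (q(b, d) = b + 2 = 2 + b)
(n(q(1, -4)) + 2)*4 = (-3 + 2)*4 = -1*4 = -4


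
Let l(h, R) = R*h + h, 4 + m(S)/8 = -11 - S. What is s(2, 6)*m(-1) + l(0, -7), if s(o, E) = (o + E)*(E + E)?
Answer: -10752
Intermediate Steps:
m(S) = -120 - 8*S (m(S) = -32 + 8*(-11 - S) = -32 + (-88 - 8*S) = -120 - 8*S)
l(h, R) = h + R*h
s(o, E) = 2*E*(E + o) (s(o, E) = (E + o)*(2*E) = 2*E*(E + o))
s(2, 6)*m(-1) + l(0, -7) = (2*6*(6 + 2))*(-120 - 8*(-1)) + 0*(1 - 7) = (2*6*8)*(-120 + 8) + 0*(-6) = 96*(-112) + 0 = -10752 + 0 = -10752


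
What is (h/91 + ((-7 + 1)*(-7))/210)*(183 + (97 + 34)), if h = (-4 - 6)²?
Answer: 185574/455 ≈ 407.85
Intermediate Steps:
h = 100 (h = (-10)² = 100)
(h/91 + ((-7 + 1)*(-7))/210)*(183 + (97 + 34)) = (100/91 + ((-7 + 1)*(-7))/210)*(183 + (97 + 34)) = (100*(1/91) - 6*(-7)*(1/210))*(183 + 131) = (100/91 + 42*(1/210))*314 = (100/91 + ⅕)*314 = (591/455)*314 = 185574/455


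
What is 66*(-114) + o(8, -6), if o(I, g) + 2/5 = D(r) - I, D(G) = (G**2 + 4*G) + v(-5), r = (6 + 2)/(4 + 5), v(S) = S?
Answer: -3050887/405 ≈ -7533.1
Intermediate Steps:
r = 8/9 ≈ 0.88889
D(G) = -5 + G**2 + 4*G (D(G) = (G**2 + 4*G) - 5 = -5 + G**2 + 4*G)
o(I, g) = -427/405 - I (o(I, g) = -2/5 + ((-5 + (8/9)**2 + 4*(8/9)) - I) = -2/5 + ((-5 + 64/81 + 32/9) - I) = -2/5 + (-53/81 - I) = -427/405 - I)
66*(-114) + o(8, -6) = 66*(-114) + (-427/405 - 1*8) = -7524 + (-427/405 - 8) = -7524 - 3667/405 = -3050887/405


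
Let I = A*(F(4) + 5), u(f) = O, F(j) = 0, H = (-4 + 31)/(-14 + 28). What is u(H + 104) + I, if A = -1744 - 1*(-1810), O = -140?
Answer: 190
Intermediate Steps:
H = 27/14 ≈ 1.9286
u(f) = -140
A = 66 (A = -1744 + 1810 = 66)
I = 330 (I = 66*(0 + 5) = 66*5 = 330)
u(H + 104) + I = -140 + 330 = 190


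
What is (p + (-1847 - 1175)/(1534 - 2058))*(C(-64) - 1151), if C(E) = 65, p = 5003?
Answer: -712577271/131 ≈ -5.4395e+6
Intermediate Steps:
(p + (-1847 - 1175)/(1534 - 2058))*(C(-64) - 1151) = (5003 + (-1847 - 1175)/(1534 - 2058))*(65 - 1151) = (5003 - 3022/(-524))*(-1086) = (5003 - 3022*(-1/524))*(-1086) = (5003 + 1511/262)*(-1086) = (1312297/262)*(-1086) = -712577271/131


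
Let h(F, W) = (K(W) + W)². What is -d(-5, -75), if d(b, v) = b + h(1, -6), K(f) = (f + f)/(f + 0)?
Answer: -11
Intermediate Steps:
K(f) = 2 (K(f) = (2*f)/f = 2)
h(F, W) = (2 + W)²
d(b, v) = 16 + b (d(b, v) = b + (2 - 6)² = b + (-4)² = b + 16 = 16 + b)
-d(-5, -75) = -(16 - 5) = -1*11 = -11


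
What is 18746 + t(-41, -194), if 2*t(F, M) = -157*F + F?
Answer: 21944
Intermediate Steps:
t(F, M) = -78*F (t(F, M) = (-157*F + F)/2 = (-156*F)/2 = -78*F)
18746 + t(-41, -194) = 18746 - 78*(-41) = 18746 + 3198 = 21944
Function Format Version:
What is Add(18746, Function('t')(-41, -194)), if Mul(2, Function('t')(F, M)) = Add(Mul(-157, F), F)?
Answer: 21944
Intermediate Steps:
Function('t')(F, M) = Mul(-78, F) (Function('t')(F, M) = Mul(Rational(1, 2), Add(Mul(-157, F), F)) = Mul(Rational(1, 2), Mul(-156, F)) = Mul(-78, F))
Add(18746, Function('t')(-41, -194)) = Add(18746, Mul(-78, -41)) = Add(18746, 3198) = 21944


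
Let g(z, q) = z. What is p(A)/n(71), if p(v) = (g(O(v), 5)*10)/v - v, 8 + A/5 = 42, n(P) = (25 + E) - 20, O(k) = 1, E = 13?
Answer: -321/34 ≈ -9.4412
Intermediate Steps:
n(P) = 18 (n(P) = (25 + 13) - 20 = 38 - 20 = 18)
A = 170 (A = -40 + 5*42 = -40 + 210 = 170)
p(v) = -v + 10/v (p(v) = (1*10)/v - v = 10/v - v = -v + 10/v)
p(A)/n(71) = (-1*170 + 10/170)/18 = (-170 + 10*(1/170))*(1/18) = (-170 + 1/17)*(1/18) = -2889/17*1/18 = -321/34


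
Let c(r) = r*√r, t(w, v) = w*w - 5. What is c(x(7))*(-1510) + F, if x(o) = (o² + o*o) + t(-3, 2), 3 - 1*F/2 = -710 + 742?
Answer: -58 - 154020*√102 ≈ -1.5556e+6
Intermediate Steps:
F = -58 (F = 6 - 2*(-710 + 742) = 6 - 2*32 = 6 - 64 = -58)
t(w, v) = -5 + w² (t(w, v) = w² - 5 = -5 + w²)
x(o) = 4 + 2*o² (x(o) = (o² + o*o) + (-5 + (-3)²) = (o² + o²) + (-5 + 9) = 2*o² + 4 = 4 + 2*o²)
c(r) = r^(3/2)
c(x(7))*(-1510) + F = (4 + 2*7²)^(3/2)*(-1510) - 58 = (4 + 2*49)^(3/2)*(-1510) - 58 = (4 + 98)^(3/2)*(-1510) - 58 = 102^(3/2)*(-1510) - 58 = (102*√102)*(-1510) - 58 = -154020*√102 - 58 = -58 - 154020*√102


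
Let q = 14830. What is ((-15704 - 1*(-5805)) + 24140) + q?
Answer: 29071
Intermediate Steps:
((-15704 - 1*(-5805)) + 24140) + q = ((-15704 - 1*(-5805)) + 24140) + 14830 = ((-15704 + 5805) + 24140) + 14830 = (-9899 + 24140) + 14830 = 14241 + 14830 = 29071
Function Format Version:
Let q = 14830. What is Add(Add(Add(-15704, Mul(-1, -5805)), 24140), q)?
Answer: 29071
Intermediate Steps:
Add(Add(Add(-15704, Mul(-1, -5805)), 24140), q) = Add(Add(Add(-15704, Mul(-1, -5805)), 24140), 14830) = Add(Add(Add(-15704, 5805), 24140), 14830) = Add(Add(-9899, 24140), 14830) = Add(14241, 14830) = 29071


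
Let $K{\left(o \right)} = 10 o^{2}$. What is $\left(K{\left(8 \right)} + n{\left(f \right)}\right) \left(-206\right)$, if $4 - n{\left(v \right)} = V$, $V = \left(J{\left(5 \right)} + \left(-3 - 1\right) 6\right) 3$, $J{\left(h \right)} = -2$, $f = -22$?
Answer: $-148732$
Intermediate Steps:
$V = -78$ ($V = \left(-2 + \left(-3 - 1\right) 6\right) 3 = \left(-2 - 24\right) 3 = \left(-26\right) 3 = -78$)
$n{\left(v \right)} = 82$ ($n{\left(v \right)} = 4 - -78 = 4 + 78 = 82$)
$\left(K{\left(8 \right)} + n{\left(f \right)}\right) \left(-206\right) = \left(10 \cdot 8^{2} + 82\right) \left(-206\right) = \left(10 \cdot 64 + 82\right) \left(-206\right) = \left(640 + 82\right) \left(-206\right) = 722 \left(-206\right) = -148732$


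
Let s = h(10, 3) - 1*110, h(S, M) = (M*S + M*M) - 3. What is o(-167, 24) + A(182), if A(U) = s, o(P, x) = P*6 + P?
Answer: -1243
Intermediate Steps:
o(P, x) = 7*P (o(P, x) = 6*P + P = 7*P)
h(S, M) = -3 + M**2 + M*S (h(S, M) = (M*S + M**2) - 3 = (M**2 + M*S) - 3 = -3 + M**2 + M*S)
s = -74 (s = (-3 + 3**2 + 3*10) - 1*110 = (-3 + 9 + 30) - 110 = 36 - 110 = -74)
A(U) = -74
o(-167, 24) + A(182) = 7*(-167) - 74 = -1169 - 74 = -1243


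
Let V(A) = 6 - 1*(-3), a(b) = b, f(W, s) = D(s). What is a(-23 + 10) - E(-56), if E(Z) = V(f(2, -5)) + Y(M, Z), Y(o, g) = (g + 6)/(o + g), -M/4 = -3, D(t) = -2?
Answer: -509/22 ≈ -23.136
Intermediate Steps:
f(W, s) = -2
M = 12 (M = -4*(-3) = 12)
Y(o, g) = (6 + g)/(g + o)
V(A) = 9 (V(A) = 6 + 3 = 9)
E(Z) = 9 + (6 + Z)/(12 + Z) (E(Z) = 9 + (6 + Z)/(Z + 12) = 9 + (6 + Z)/(12 + Z))
a(-23 + 10) - E(-56) = (-23 + 10) - 2*(57 + 5*(-56))/(12 - 56) = -13 - 2*(57 - 280)/(-44) = -13 - 2*(-1)*(-223)/44 = -13 - 1*223/22 = -13 - 223/22 = -509/22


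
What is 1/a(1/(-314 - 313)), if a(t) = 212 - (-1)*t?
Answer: 627/132923 ≈ 0.0047170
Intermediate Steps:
a(t) = 212 + t
1/a(1/(-314 - 313)) = 1/(212 + 1/(-314 - 313)) = 1/(212 + 1/(-627)) = 1/(212 - 1/627) = 1/(132923/627) = 627/132923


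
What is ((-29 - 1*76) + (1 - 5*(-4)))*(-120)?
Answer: 10080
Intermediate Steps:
((-29 - 1*76) + (1 - 5*(-4)))*(-120) = ((-29 - 76) + (1 + 20))*(-120) = (-105 + 21)*(-120) = -84*(-120) = 10080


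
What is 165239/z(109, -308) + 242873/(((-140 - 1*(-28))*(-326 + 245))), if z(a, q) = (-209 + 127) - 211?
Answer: -1427886419/2658096 ≈ -537.18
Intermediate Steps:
z(a, q) = -293 (z(a, q) = -82 - 211 = -293)
165239/z(109, -308) + 242873/(((-140 - 1*(-28))*(-326 + 245))) = 165239/(-293) + 242873/(((-140 - 1*(-28))*(-326 + 245))) = 165239*(-1/293) + 242873/(((-140 + 28)*(-81))) = -165239/293 + 242873/((-112*(-81))) = -165239/293 + 242873/9072 = -1427886419/2658096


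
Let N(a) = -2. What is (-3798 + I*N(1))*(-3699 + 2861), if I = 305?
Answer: 3693904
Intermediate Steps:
(-3798 + I*N(1))*(-3699 + 2861) = (-3798 + 305*(-2))*(-3699 + 2861) = (-3798 - 610)*(-838) = -4408*(-838) = 3693904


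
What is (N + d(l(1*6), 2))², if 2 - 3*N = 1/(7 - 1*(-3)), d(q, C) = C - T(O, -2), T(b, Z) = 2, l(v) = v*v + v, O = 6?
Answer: 361/900 ≈ 0.40111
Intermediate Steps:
l(v) = v + v² (l(v) = v² + v = v + v²)
d(q, C) = -2 + C (d(q, C) = C - 1*2 = C - 2 = -2 + C)
N = 19/30 (N = ⅔ - 1/(3*(7 - 1*(-3))) = ⅔ - 1/(3*(7 + 3)) = ⅔ - ⅓/10 = ⅔ - ⅓*⅒ = ⅔ - 1/30 = 19/30 ≈ 0.63333)
(N + d(l(1*6), 2))² = (19/30 + (-2 + 2))² = (19/30 + 0)² = (19/30)² = 361/900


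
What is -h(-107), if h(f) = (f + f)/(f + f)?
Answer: -1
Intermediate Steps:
h(f) = 1 (h(f) = (2*f)/((2*f)) = (2*f)*(1/(2*f)) = 1)
-h(-107) = -1*1 = -1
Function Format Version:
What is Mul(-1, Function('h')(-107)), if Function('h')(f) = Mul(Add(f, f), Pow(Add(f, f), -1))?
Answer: -1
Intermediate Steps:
Function('h')(f) = 1 (Function('h')(f) = Mul(Mul(2, f), Pow(Mul(2, f), -1)) = Mul(Mul(2, f), Mul(Rational(1, 2), Pow(f, -1))) = 1)
Mul(-1, Function('h')(-107)) = Mul(-1, 1) = -1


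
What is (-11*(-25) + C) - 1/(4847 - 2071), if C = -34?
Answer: 669015/2776 ≈ 241.00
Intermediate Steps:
(-11*(-25) + C) - 1/(4847 - 2071) = (-11*(-25) - 34) - 1/(4847 - 2071) = (275 - 34) - 1/2776 = 241 - 1*1/2776 = 241 - 1/2776 = 669015/2776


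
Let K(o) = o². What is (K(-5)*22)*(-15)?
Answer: -8250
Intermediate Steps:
(K(-5)*22)*(-15) = ((-5)²*22)*(-15) = (25*22)*(-15) = 550*(-15) = -8250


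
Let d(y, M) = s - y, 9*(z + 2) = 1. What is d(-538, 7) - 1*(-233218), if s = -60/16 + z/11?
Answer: 92565823/396 ≈ 2.3375e+5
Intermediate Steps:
z = -17/9 (z = -2 + (⅑)*1 = -2 + ⅑ = -17/9 ≈ -1.8889)
s = -1553/396 (s = -60/16 - 17/9/11 = -60*1/16 - 17/9*1/11 = -15/4 - 17/99 = -1553/396 ≈ -3.9217)
d(y, M) = -1553/396 - y
d(-538, 7) - 1*(-233218) = (-1553/396 - 1*(-538)) - 1*(-233218) = (-1553/396 + 538) + 233218 = 211495/396 + 233218 = 92565823/396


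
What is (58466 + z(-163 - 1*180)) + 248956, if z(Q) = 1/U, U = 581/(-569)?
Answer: 178611613/581 ≈ 3.0742e+5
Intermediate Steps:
U = -581/569 (U = 581*(-1/569) = -581/569 ≈ -1.0211)
z(Q) = -569/581 (z(Q) = 1/(-581/569) = -569/581)
(58466 + z(-163 - 1*180)) + 248956 = (58466 - 569/581) + 248956 = 33968177/581 + 248956 = 178611613/581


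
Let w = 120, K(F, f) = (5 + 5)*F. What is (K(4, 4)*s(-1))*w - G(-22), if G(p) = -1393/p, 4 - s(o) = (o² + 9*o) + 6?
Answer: 632207/22 ≈ 28737.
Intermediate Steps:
K(F, f) = 10*F
s(o) = -2 - o² - 9*o (s(o) = 4 - ((o² + 9*o) + 6) = 4 - (6 + o² + 9*o) = 4 + (-6 - o² - 9*o) = -2 - o² - 9*o)
(K(4, 4)*s(-1))*w - G(-22) = ((10*4)*(-2 - 1*(-1)² - 9*(-1)))*120 - (-1393)/(-22) = (40*(-2 - 1*1 + 9))*120 - (-1393)*(-1)/22 = (40*(-2 - 1 + 9))*120 - 1*1393/22 = (40*6)*120 - 1393/22 = 240*120 - 1393/22 = 28800 - 1393/22 = 632207/22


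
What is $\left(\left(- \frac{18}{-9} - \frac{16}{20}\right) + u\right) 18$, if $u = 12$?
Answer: $\frac{1188}{5} \approx 237.6$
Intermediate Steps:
$\left(\left(- \frac{18}{-9} - \frac{16}{20}\right) + u\right) 18 = \left(\left(- \frac{18}{-9} - \frac{16}{20}\right) + 12\right) 18 = \left(\left(\left(-18\right) \left(- \frac{1}{9}\right) - \frac{4}{5}\right) + 12\right) 18 = \left(\left(2 - \frac{4}{5}\right) + 12\right) 18 = \left(\frac{6}{5} + 12\right) 18 = \frac{66}{5} \cdot 18 = \frac{1188}{5}$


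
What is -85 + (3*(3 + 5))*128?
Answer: 2987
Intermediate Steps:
-85 + (3*(3 + 5))*128 = -85 + (3*8)*128 = -85 + 24*128 = -85 + 3072 = 2987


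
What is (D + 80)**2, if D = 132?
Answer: 44944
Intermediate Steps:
(D + 80)**2 = (132 + 80)**2 = 212**2 = 44944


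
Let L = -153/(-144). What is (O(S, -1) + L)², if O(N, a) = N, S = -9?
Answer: 16129/256 ≈ 63.004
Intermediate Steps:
L = 17/16 (L = -153*(-1/144) = 17/16 ≈ 1.0625)
(O(S, -1) + L)² = (-9 + 17/16)² = (-127/16)² = 16129/256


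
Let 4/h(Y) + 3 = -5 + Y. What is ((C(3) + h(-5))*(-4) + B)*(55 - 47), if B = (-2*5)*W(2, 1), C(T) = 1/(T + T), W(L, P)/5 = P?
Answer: -15424/39 ≈ -395.49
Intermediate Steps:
h(Y) = 4/(-8 + Y) (h(Y) = 4/(-3 + (-5 + Y)) = 4/(-8 + Y))
W(L, P) = 5*P
C(T) = 1/(2*T)
B = -50 (B = (-2*5)*(5*1) = -10*5 = -50)
((C(3) + h(-5))*(-4) + B)*(55 - 47) = (((½)/3 + 4/(-8 - 5))*(-4) - 50)*(55 - 47) = (((½)*(⅓) + 4/(-13))*(-4) - 50)*8 = ((⅙ + 4*(-1/13))*(-4) - 50)*8 = ((⅙ - 4/13)*(-4) - 50)*8 = (-11/78*(-4) - 50)*8 = (22/39 - 50)*8 = -1928/39*8 = -15424/39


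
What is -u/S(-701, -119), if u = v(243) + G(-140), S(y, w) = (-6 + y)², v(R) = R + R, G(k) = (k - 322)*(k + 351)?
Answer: 96996/499849 ≈ 0.19405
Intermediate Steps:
G(k) = (-322 + k)*(351 + k)
v(R) = 2*R
u = -96996 (u = 2*243 + (-113022 + (-140)² + 29*(-140)) = 486 + (-113022 + 19600 - 4060) = 486 - 97482 = -96996)
-u/S(-701, -119) = -(-96996)/((-6 - 701)²) = -(-96996)/((-707)²) = -(-96996)/499849 = -1*(-96996/499849) = 96996/499849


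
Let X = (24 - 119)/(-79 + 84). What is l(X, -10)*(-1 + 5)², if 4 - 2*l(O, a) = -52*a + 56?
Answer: -4576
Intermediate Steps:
X = -19 (X = -95/5 = -95*⅕ = -19)
l(O, a) = -26 + 26*a (l(O, a) = 2 - (-52*a + 56)/2 = 2 - (56 - 52*a)/2 = 2 + (-28 + 26*a) = -26 + 26*a)
l(X, -10)*(-1 + 5)² = (-26 + 26*(-10))*(-1 + 5)² = (-26 - 260)*4² = -286*16 = -4576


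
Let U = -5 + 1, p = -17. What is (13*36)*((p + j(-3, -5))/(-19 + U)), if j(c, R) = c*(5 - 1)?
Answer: 13572/23 ≈ 590.09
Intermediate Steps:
j(c, R) = 4*c (j(c, R) = c*4 = 4*c)
U = -4
(13*36)*((p + j(-3, -5))/(-19 + U)) = (13*36)*((-17 + 4*(-3))/(-19 - 4)) = 468*((-17 - 12)/(-23)) = 468*(-29*(-1/23)) = 468*(29/23) = 13572/23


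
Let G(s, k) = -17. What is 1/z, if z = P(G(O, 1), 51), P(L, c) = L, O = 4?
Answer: -1/17 ≈ -0.058824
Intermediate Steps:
z = -17
1/z = 1/(-17) = -1/17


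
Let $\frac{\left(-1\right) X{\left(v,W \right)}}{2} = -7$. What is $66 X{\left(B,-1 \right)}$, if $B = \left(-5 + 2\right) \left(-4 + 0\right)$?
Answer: $924$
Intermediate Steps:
$B = 12$ ($B = \left(-3\right) \left(-4\right) = 12$)
$X{\left(v,W \right)} = 14$ ($X{\left(v,W \right)} = \left(-2\right) \left(-7\right) = 14$)
$66 X{\left(B,-1 \right)} = 66 \cdot 14 = 924$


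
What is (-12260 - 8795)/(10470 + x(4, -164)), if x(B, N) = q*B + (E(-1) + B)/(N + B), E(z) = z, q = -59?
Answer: -3368800/1637437 ≈ -2.0574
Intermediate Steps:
x(B, N) = -59*B + (-1 + B)/(B + N) (x(B, N) = -59*B + (-1 + B)/(N + B) = -59*B + (-1 + B)/(B + N))
(-12260 - 8795)/(10470 + x(4, -164)) = (-12260 - 8795)/(10470 + (-1 + 4 - 59*4² - 59*4*(-164))/(4 - 164)) = -21055/(10470 + (-1 + 4 - 59*16 + 38704)/(-160)) = -21055/(10470 - (-1 + 4 - 944 + 38704)/160) = -21055/(10470 - 1/160*37763) = -21055/(10470 - 37763/160) = -21055/1637437/160 = -21055*160/1637437 = -3368800/1637437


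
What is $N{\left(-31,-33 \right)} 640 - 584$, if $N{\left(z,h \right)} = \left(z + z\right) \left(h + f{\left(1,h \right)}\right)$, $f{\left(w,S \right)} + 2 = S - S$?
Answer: $1388216$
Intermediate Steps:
$f{\left(w,S \right)} = -2$ ($f{\left(w,S \right)} = -2 + \left(S - S\right) = -2 + 0 = -2$)
$N{\left(z,h \right)} = 2 z \left(-2 + h\right)$ ($N{\left(z,h \right)} = \left(z + z\right) \left(h - 2\right) = 2 z \left(-2 + h\right)$)
$N{\left(-31,-33 \right)} 640 - 584 = 2 \left(-31\right) \left(-2 - 33\right) 640 - 584 = 2 \left(-31\right) \left(-35\right) 640 - 584 = 2170 \cdot 640 - 584 = 1388800 - 584 = 1388216$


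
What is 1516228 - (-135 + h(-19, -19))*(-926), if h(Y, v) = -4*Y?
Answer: 1461594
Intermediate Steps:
1516228 - (-135 + h(-19, -19))*(-926) = 1516228 - (-135 - 4*(-19))*(-926) = 1516228 - (-135 + 76)*(-926) = 1516228 - (-59)*(-926) = 1516228 - 1*54634 = 1516228 - 54634 = 1461594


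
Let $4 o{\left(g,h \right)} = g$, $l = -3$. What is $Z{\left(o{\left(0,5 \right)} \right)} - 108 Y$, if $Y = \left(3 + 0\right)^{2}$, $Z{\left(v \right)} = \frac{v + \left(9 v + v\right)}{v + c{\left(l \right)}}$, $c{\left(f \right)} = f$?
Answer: $-972$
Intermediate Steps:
$o{\left(g,h \right)} = \frac{g}{4}$
$Z{\left(v \right)} = \frac{11 v}{-3 + v}$ ($Z{\left(v \right)} = \frac{v + \left(9 v + v\right)}{v - 3} = \frac{v + 10 v}{-3 + v} = \frac{11 v}{-3 + v}$)
$Y = 9$ ($Y = 3^{2} = 9$)
$Z{\left(o{\left(0,5 \right)} \right)} - 108 Y = \frac{11 \cdot \frac{1}{4} \cdot 0}{-3 + \frac{1}{4} \cdot 0} - 972 = 11 \cdot 0 \frac{1}{-3 + 0} - 972 = 11 \cdot 0 \frac{1}{-3} - 972 = 11 \cdot 0 \left(- \frac{1}{3}\right) - 972 = 0 - 972 = -972$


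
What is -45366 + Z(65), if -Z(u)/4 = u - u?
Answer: -45366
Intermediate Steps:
Z(u) = 0 (Z(u) = -4*(u - u) = -4*0 = 0)
-45366 + Z(65) = -45366 + 0 = -45366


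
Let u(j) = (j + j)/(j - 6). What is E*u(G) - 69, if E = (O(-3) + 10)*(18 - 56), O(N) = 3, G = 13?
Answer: -13327/7 ≈ -1903.9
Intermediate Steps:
E = -494 (E = (3 + 10)*(18 - 56) = 13*(-38) = -494)
u(j) = 2*j/(-6 + j) (u(j) = (2*j)/(-6 + j) = 2*j/(-6 + j))
E*u(G) - 69 = -988*13/(-6 + 13) - 69 = -988*13/7 - 69 = -494*26/7 - 69 = -12844/7 - 69 = -13327/7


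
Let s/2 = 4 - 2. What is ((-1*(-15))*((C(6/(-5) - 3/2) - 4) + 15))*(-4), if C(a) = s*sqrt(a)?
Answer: -660 - 72*I*sqrt(30) ≈ -660.0 - 394.36*I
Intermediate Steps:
s = 4 (s = 2*(4 - 2) = 2*2 = 4)
C(a) = 4*sqrt(a)
((-1*(-15))*((C(6/(-5) - 3/2) - 4) + 15))*(-4) = ((-1*(-15))*((4*sqrt(6/(-5) - 3/2) - 4) + 15))*(-4) = (15*((4*sqrt(6*(-1/5) - 3*1/2) - 4) + 15))*(-4) = (15*((4*sqrt(-6/5 - 3/2) - 4) + 15))*(-4) = (15*((4*sqrt(-27/10) - 4) + 15))*(-4) = (15*((4*(3*I*sqrt(30)/10) - 4) + 15))*(-4) = (15*((6*I*sqrt(30)/5 - 4) + 15))*(-4) = (15*((-4 + 6*I*sqrt(30)/5) + 15))*(-4) = (15*(11 + 6*I*sqrt(30)/5))*(-4) = (165 + 18*I*sqrt(30))*(-4) = -660 - 72*I*sqrt(30)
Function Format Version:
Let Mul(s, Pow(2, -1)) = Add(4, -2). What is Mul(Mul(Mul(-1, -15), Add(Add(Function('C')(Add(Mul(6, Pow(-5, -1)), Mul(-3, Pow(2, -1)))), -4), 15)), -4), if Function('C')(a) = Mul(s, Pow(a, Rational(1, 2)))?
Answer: Add(-660, Mul(-72, I, Pow(30, Rational(1, 2)))) ≈ Add(-660.00, Mul(-394.36, I))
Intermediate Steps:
s = 4 (s = Mul(2, Add(4, -2)) = Mul(2, 2) = 4)
Function('C')(a) = Mul(4, Pow(a, Rational(1, 2)))
Mul(Mul(Mul(-1, -15), Add(Add(Function('C')(Add(Mul(6, Pow(-5, -1)), Mul(-3, Pow(2, -1)))), -4), 15)), -4) = Mul(Mul(Mul(-1, -15), Add(Add(Mul(4, Pow(Add(Mul(6, Pow(-5, -1)), Mul(-3, Pow(2, -1))), Rational(1, 2))), -4), 15)), -4) = Mul(Mul(15, Add(Add(Mul(4, Pow(Add(Mul(6, Rational(-1, 5)), Mul(-3, Rational(1, 2))), Rational(1, 2))), -4), 15)), -4) = Mul(Mul(15, Add(Add(Mul(4, Pow(Add(Rational(-6, 5), Rational(-3, 2)), Rational(1, 2))), -4), 15)), -4) = Mul(Mul(15, Add(Add(Mul(4, Pow(Rational(-27, 10), Rational(1, 2))), -4), 15)), -4) = Mul(Mul(15, Add(Add(Mul(4, Mul(Rational(3, 10), I, Pow(30, Rational(1, 2)))), -4), 15)), -4) = Mul(Mul(15, Add(Add(Mul(Rational(6, 5), I, Pow(30, Rational(1, 2))), -4), 15)), -4) = Mul(Mul(15, Add(Add(-4, Mul(Rational(6, 5), I, Pow(30, Rational(1, 2)))), 15)), -4) = Mul(Mul(15, Add(11, Mul(Rational(6, 5), I, Pow(30, Rational(1, 2))))), -4) = Mul(Add(165, Mul(18, I, Pow(30, Rational(1, 2)))), -4) = Add(-660, Mul(-72, I, Pow(30, Rational(1, 2))))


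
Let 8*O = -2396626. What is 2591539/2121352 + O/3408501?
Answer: 8197752353245/7230630413352 ≈ 1.1338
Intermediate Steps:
O = -1198313/4 (O = (1/8)*(-2396626) = -1198313/4 ≈ -2.9958e+5)
2591539/2121352 + O/3408501 = 2591539/2121352 - 1198313/4/3408501 = 2591539*(1/2121352) - 1198313/4*1/3408501 = 2591539/2121352 - 1198313/13634004 = 8197752353245/7230630413352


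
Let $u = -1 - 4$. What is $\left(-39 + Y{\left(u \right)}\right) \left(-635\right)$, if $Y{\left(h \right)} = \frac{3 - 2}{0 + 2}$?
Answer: $\frac{48895}{2} \approx 24448.0$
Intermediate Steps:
$u = -5$ ($u = -1 - 4 = -5$)
$Y{\left(h \right)} = \frac{1}{2}$ ($Y{\left(h \right)} = 1 \cdot \frac{1}{2} = \frac{1}{2}$)
$\left(-39 + Y{\left(u \right)}\right) \left(-635\right) = \left(-39 + \frac{1}{2}\right) \left(-635\right) = \left(- \frac{77}{2}\right) \left(-635\right) = \frac{48895}{2}$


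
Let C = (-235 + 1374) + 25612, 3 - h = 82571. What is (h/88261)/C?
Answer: -82568/2361070011 ≈ -3.4971e-5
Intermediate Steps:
h = -82568 (h = 3 - 1*82571 = 3 - 82571 = -82568)
C = 26751 (C = 1139 + 25612 = 26751)
(h/88261)/C = -82568/88261/26751 = -82568*1/88261*(1/26751) = -82568/88261*1/26751 = -82568/2361070011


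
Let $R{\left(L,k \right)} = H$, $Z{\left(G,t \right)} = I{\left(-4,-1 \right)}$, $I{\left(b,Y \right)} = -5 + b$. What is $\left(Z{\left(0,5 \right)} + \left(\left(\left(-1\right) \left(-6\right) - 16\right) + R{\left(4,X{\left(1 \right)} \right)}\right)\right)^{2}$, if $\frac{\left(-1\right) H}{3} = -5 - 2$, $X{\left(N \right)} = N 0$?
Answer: $4$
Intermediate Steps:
$Z{\left(G,t \right)} = -9$ ($Z{\left(G,t \right)} = -5 - 4 = -9$)
$X{\left(N \right)} = 0$
$H = 21$ ($H = - 3 \left(-5 - 2\right) = \left(-3\right) \left(-7\right) = 21$)
$R{\left(L,k \right)} = 21$
$\left(Z{\left(0,5 \right)} + \left(\left(\left(-1\right) \left(-6\right) - 16\right) + R{\left(4,X{\left(1 \right)} \right)}\right)\right)^{2} = \left(-9 + \left(\left(\left(-1\right) \left(-6\right) - 16\right) + 21\right)\right)^{2} = \left(-9 + \left(\left(6 - 16\right) + 21\right)\right)^{2} = \left(-9 + \left(-10 + 21\right)\right)^{2} = \left(-9 + 11\right)^{2} = 2^{2} = 4$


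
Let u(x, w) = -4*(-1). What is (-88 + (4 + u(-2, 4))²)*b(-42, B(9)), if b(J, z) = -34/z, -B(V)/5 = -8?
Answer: 102/5 ≈ 20.400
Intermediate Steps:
B(V) = 40 (B(V) = -5*(-8) = 40)
u(x, w) = 4
(-88 + (4 + u(-2, 4))²)*b(-42, B(9)) = (-88 + (4 + 4)²)*(-34/40) = (-88 + 8²)*(-34*1/40) = (-88 + 64)*(-17/20) = -24*(-17/20) = 102/5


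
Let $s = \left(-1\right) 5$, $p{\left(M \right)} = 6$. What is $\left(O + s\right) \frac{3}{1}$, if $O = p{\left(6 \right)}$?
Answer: $3$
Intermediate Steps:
$O = 6$
$s = -5$
$\left(O + s\right) \frac{3}{1} = \left(6 - 5\right) \frac{3}{1} = 1 \cdot 3 \cdot 1 = 1 \cdot 3 = 3$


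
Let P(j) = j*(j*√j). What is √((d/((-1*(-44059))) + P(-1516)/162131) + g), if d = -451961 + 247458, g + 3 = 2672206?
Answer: √(136354692164390055609757526 + 1446650865697769921632*I*√379)/7143329729 ≈ 1634.7 + 0.16882*I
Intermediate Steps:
P(j) = j^(5/2) (P(j) = j*j^(3/2) = j^(5/2))
g = 2672203 (g = -3 + 2672206 = 2672203)
d = -204503
√((d/((-1*(-44059))) + P(-1516)/162131) + g) = √((-204503/((-1*(-44059))) + (-1516)^(5/2)/162131) + 2672203) = √((-204503/44059 + (4596512*I*√379)*(1/162131)) + 2672203) = √((-204503*1/44059 + 4596512*I*√379/162131) + 2672203) = √((-204503/44059 + 4596512*I*√379/162131) + 2672203) = √(117734387474/44059 + 4596512*I*√379/162131)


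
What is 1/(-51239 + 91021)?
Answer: 1/39782 ≈ 2.5137e-5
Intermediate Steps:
1/(-51239 + 91021) = 1/39782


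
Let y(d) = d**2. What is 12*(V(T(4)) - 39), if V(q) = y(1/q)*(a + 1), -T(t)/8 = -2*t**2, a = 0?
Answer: -7667709/16384 ≈ -468.00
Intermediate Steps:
T(t) = 16*t**2 (T(t) = -(-16)*t**2 = 16*t**2)
V(q) = q**(-2) (V(q) = (1/q)**2*(0 + 1) = 1/q**2 = q**(-2))
12*(V(T(4)) - 39) = 12*((16*4**2)**(-2) - 39) = 12*((16*16)**(-2) - 39) = 12*(256**(-2) - 39) = 12*(1/65536 - 39) = 12*(-2555903/65536) = -7667709/16384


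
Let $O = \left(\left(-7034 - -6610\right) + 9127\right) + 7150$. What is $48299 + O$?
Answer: $64152$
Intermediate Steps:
$O = 15853$ ($O = \left(\left(-7034 + 6610\right) + 9127\right) + 7150 = \left(-424 + 9127\right) + 7150 = 8703 + 7150 = 15853$)
$48299 + O = 48299 + 15853 = 64152$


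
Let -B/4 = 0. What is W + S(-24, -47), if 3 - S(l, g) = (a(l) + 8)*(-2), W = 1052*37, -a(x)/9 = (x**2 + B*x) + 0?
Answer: 28575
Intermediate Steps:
B = 0 (B = -4*0 = 0)
a(x) = -9*x**2 (a(x) = -9*((x**2 + 0*x) + 0) = -9*((x**2 + 0) + 0) = -9*(x**2 + 0) = -9*x**2)
W = 38924
S(l, g) = 19 - 18*l**2 (S(l, g) = 3 - (-9*l**2 + 8)*(-2) = 3 - (8 - 9*l**2)*(-2) = 3 - (-16 + 18*l**2) = 3 + (16 - 18*l**2) = 19 - 18*l**2)
W + S(-24, -47) = 38924 + (19 - 18*(-24)**2) = 38924 + (19 - 18*576) = 38924 + (19 - 10368) = 38924 - 10349 = 28575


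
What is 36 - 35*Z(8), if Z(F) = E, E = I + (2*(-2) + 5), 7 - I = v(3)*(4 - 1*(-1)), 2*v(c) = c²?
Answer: 1087/2 ≈ 543.50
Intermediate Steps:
v(c) = c²/2
I = -31/2 (I = 7 - (½)*3²*(4 - 1*(-1)) = 7 - (½)*9*(4 + 1) = 7 - 9*5/2 = 7 - 1*45/2 = 7 - 45/2 = -31/2 ≈ -15.500)
E = -29/2 (E = -31/2 + (2*(-2) + 5) = -31/2 + (-4 + 5) = -31/2 + 1 = -29/2 ≈ -14.500)
Z(F) = -29/2
36 - 35*Z(8) = 36 - 35*(-29/2) = 36 + 1015/2 = 1087/2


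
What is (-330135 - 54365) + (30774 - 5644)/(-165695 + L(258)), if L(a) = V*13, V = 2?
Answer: -9099965090/23667 ≈ -3.8450e+5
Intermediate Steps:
L(a) = 26 (L(a) = 2*13 = 26)
(-330135 - 54365) + (30774 - 5644)/(-165695 + L(258)) = (-330135 - 54365) + (30774 - 5644)/(-165695 + 26) = -384500 + 25130/(-165669) = -384500 + 25130*(-1/165669) = -384500 - 3590/23667 = -9099965090/23667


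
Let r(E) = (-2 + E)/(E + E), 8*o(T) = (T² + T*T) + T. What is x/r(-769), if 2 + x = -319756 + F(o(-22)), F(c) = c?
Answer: -983211871/1542 ≈ -6.3762e+5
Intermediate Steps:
o(T) = T²/4 + T/8 (o(T) = ((T² + T*T) + T)/8 = ((T² + T²) + T)/8 = (2*T² + T)/8 = (T + 2*T²)/8 = T²/4 + T/8)
x = -1278559/4 (x = -2 + (-319756 + (⅛)*(-22)*(1 + 2*(-22))) = -2 + (-319756 + (⅛)*(-22)*(1 - 44)) = -2 + (-319756 + (⅛)*(-22)*(-43)) = -2 + (-319756 + 473/4) = -2 - 1278551/4 = -1278559/4 ≈ -3.1964e+5)
r(E) = (-2 + E)/(2*E) (r(E) = (-2 + E)/((2*E)) = (-2 + E)*(1/(2*E)) = (-2 + E)/(2*E))
x/r(-769) = -1278559*(-1538/(-2 - 769))/4 = -1278559/(4*((½)*(-1/769)*(-771))) = -1278559/(4*771/1538) = -1278559/4*1538/771 = -983211871/1542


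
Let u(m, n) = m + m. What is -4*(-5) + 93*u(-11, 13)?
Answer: -2026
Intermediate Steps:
u(m, n) = 2*m
-4*(-5) + 93*u(-11, 13) = -4*(-5) + 93*(2*(-11)) = 20 + 93*(-22) = 20 - 2046 = -2026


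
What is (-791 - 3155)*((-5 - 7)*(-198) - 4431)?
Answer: 8109030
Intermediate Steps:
(-791 - 3155)*((-5 - 7)*(-198) - 4431) = -3946*(-12*(-198) - 4431) = -3946*(2376 - 4431) = -3946*(-2055) = 8109030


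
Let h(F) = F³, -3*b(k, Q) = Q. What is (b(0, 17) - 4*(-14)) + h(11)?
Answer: 4144/3 ≈ 1381.3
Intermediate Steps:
b(k, Q) = -Q/3
(b(0, 17) - 4*(-14)) + h(11) = (-⅓*17 - 4*(-14)) + 11³ = (-17/3 + 56) + 1331 = 151/3 + 1331 = 4144/3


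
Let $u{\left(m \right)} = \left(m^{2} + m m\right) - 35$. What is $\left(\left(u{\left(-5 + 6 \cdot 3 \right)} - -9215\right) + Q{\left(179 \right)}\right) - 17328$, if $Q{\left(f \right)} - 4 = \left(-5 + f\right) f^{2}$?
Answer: $5567328$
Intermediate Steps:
$u{\left(m \right)} = -35 + 2 m^{2}$ ($u{\left(m \right)} = \left(m^{2} + m^{2}\right) - 35 = 2 m^{2} - 35 = -35 + 2 m^{2}$)
$Q{\left(f \right)} = 4 + f^{2} \left(-5 + f\right)$ ($Q{\left(f \right)} = 4 + \left(-5 + f\right) f^{2} = 4 + f^{2} \left(-5 + f\right)$)
$\left(\left(u{\left(-5 + 6 \cdot 3 \right)} - -9215\right) + Q{\left(179 \right)}\right) - 17328 = \left(\left(\left(-35 + 2 \left(-5 + 6 \cdot 3\right)^{2}\right) - -9215\right) + \left(4 + 179^{3} - 5 \cdot 179^{2}\right)\right) - 17328 = \left(\left(\left(-35 + 2 \left(-5 + 18\right)^{2}\right) + 9215\right) + \left(4 + 5735339 - 160205\right)\right) - 17328 = \left(\left(\left(-35 + 2 \cdot 13^{2}\right) + 9215\right) + \left(4 + 5735339 - 160205\right)\right) - 17328 = \left(\left(\left(-35 + 2 \cdot 169\right) + 9215\right) + 5575138\right) - 17328 = \left(\left(\left(-35 + 338\right) + 9215\right) + 5575138\right) - 17328 = \left(\left(303 + 9215\right) + 5575138\right) - 17328 = \left(9518 + 5575138\right) - 17328 = 5584656 - 17328 = 5567328$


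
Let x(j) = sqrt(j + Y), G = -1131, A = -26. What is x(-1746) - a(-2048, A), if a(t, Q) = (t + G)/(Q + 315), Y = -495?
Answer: 11 + 3*I*sqrt(249) ≈ 11.0 + 47.339*I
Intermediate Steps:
a(t, Q) = (-1131 + t)/(315 + Q) (a(t, Q) = (t - 1131)/(Q + 315) = (-1131 + t)/(315 + Q))
x(j) = sqrt(-495 + j) (x(j) = sqrt(j - 495) = sqrt(-495 + j))
x(-1746) - a(-2048, A) = sqrt(-495 - 1746) - (-1131 - 2048)/(315 - 26) = sqrt(-2241) - (-3179)/289 = 3*I*sqrt(249) - (-3179)/289 = 3*I*sqrt(249) - 1*(-11) = 3*I*sqrt(249) + 11 = 11 + 3*I*sqrt(249)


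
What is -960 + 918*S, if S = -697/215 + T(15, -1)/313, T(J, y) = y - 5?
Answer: -266059218/67295 ≈ -3953.6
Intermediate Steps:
T(J, y) = -5 + y
S = -219451/67295 (S = -697/215 + (-5 - 1)/313 = -697*1/215 - 6*1/313 = -697/215 - 6/313 = -219451/67295 ≈ -3.2610)
-960 + 918*S = -960 + 918*(-219451/67295) = -960 - 201456018/67295 = -266059218/67295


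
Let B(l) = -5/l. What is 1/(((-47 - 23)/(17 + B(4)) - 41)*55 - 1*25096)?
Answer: -9/248359 ≈ -3.6238e-5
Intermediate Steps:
1/(((-47 - 23)/(17 + B(4)) - 41)*55 - 1*25096) = 1/(((-47 - 23)/(17 - 5/4) - 41)*55 - 1*25096) = 1/((-70/(17 - 5*¼) - 41)*55 - 25096) = 1/((-70/(17 - 5/4) - 41)*55 - 25096) = 1/((-70/63/4 - 41)*55 - 25096) = 1/((-70*4/63 - 41)*55 - 25096) = 1/((-40/9 - 41)*55 - 25096) = 1/(-409/9*55 - 25096) = 1/(-22495/9 - 25096) = 1/(-248359/9) = -9/248359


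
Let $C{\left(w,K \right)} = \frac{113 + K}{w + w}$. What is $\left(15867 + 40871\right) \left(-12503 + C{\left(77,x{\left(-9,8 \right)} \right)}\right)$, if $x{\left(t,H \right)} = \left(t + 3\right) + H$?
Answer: $- \frac{4965469913}{7} \approx -7.0935 \cdot 10^{8}$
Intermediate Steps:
$x{\left(t,H \right)} = 3 + H + t$ ($x{\left(t,H \right)} = \left(3 + t\right) + H = 3 + H + t$)
$C{\left(w,K \right)} = \frac{113 + K}{2 w}$
$\left(15867 + 40871\right) \left(-12503 + C{\left(77,x{\left(-9,8 \right)} \right)}\right) = \left(15867 + 40871\right) \left(-12503 + \frac{113 + \left(3 + 8 - 9\right)}{2 \cdot 77}\right) = 56738 \left(-12503 + \frac{1}{2} \cdot \frac{1}{77} \left(113 + 2\right)\right) = 56738 \left(-12503 + \frac{1}{2} \cdot \frac{1}{77} \cdot 115\right) = 56738 \left(-12503 + \frac{115}{154}\right) = 56738 \left(- \frac{1925347}{154}\right) = - \frac{4965469913}{7}$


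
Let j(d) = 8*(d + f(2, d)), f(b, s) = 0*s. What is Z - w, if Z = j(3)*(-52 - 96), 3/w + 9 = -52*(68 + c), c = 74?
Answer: -26259933/7393 ≈ -3552.0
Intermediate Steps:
f(b, s) = 0
w = -3/7393 (w = 3/(-9 - 52*(68 + 74)) = 3/(-9 - 52*142) = 3/(-9 - 7384) = 3/(-7393) = 3*(-1/7393) = -3/7393 ≈ -0.00040579)
j(d) = 8*d (j(d) = 8*(d + 0) = 8*d)
Z = -3552 (Z = (8*3)*(-52 - 96) = 24*(-148) = -3552)
Z - w = -3552 - 1*(-3/7393) = -3552 + 3/7393 = -26259933/7393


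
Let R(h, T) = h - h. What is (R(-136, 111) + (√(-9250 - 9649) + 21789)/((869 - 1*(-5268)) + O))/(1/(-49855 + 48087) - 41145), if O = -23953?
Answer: 283257/9529511291 + 13*I*√18899/9529511291 ≈ 2.9724e-5 + 1.8754e-7*I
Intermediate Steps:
R(h, T) = 0
(R(-136, 111) + (√(-9250 - 9649) + 21789)/((869 - 1*(-5268)) + O))/(1/(-49855 + 48087) - 41145) = (0 + (√(-9250 - 9649) + 21789)/((869 - 1*(-5268)) - 23953))/(1/(-49855 + 48087) - 41145) = (0 + (√(-18899) + 21789)/((869 + 5268) - 23953))/(1/(-1768) - 41145) = (0 + (I*√18899 + 21789)/(6137 - 23953))/(-1/1768 - 41145) = (0 + (21789 + I*√18899)/(-17816))/(-72744361/1768) = (0 + (21789 + I*√18899)*(-1/17816))*(-1768/72744361) = (0 + (-21789/17816 - I*√18899/17816))*(-1768/72744361) = (-21789/17816 - I*√18899/17816)*(-1768/72744361) = 283257/9529511291 + 13*I*√18899/9529511291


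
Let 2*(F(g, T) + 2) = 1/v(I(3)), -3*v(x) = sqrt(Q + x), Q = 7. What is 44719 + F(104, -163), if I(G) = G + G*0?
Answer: 44717 - 3*sqrt(10)/20 ≈ 44717.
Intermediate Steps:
I(G) = G (I(G) = G + 0 = G)
v(x) = -sqrt(7 + x)/3
F(g, T) = -2 - 3*sqrt(10)/20 (F(g, T) = -2 + 1/(2*((-sqrt(7 + 3)/3))) = -2 + 1/(2*((-sqrt(10)/3))) = -2 + (-3*sqrt(10)/10)/2 = -2 - 3*sqrt(10)/20)
44719 + F(104, -163) = 44719 + (-2 - 3*sqrt(10)/20) = 44717 - 3*sqrt(10)/20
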